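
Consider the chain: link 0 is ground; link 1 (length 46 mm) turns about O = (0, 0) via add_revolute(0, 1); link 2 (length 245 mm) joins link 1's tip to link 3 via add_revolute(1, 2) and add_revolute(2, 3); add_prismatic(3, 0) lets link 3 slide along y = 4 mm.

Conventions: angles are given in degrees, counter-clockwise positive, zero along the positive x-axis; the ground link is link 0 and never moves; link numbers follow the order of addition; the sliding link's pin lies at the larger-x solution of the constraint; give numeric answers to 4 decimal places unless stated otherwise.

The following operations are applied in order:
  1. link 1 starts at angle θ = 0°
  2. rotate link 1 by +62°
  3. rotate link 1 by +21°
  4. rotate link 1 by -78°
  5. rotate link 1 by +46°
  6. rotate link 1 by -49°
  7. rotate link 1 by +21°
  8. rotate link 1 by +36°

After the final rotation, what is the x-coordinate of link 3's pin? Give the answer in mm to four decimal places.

geometry: r = 46 mm, L = 245 mm, e = 4 mm; θ starts at 0°
rotate link 1 by +62°: θ ← 0° +62° = 62°
rotate link 1 by +21°: θ ← 62° +21° = 83°
rotate link 1 by -78°: θ ← 83° -78° = 5°
rotate link 1 by +46°: θ ← 5° +46° = 51°
rotate link 1 by -49°: θ ← 51° -49° = 2°
rotate link 1 by +21°: θ ← 2° +21° = 23°
rotate link 1 by +36°: θ ← 23° +36° = 59°
crank pin P = (r cos θ, r sin θ) = (23.691751, 39.429696)
h = r sin θ − e = 39.429696 − 4 = 35.429696
x = r cos θ + √(L² − h²) = 23.691751 + 242.424703 = 266.116455

266.1165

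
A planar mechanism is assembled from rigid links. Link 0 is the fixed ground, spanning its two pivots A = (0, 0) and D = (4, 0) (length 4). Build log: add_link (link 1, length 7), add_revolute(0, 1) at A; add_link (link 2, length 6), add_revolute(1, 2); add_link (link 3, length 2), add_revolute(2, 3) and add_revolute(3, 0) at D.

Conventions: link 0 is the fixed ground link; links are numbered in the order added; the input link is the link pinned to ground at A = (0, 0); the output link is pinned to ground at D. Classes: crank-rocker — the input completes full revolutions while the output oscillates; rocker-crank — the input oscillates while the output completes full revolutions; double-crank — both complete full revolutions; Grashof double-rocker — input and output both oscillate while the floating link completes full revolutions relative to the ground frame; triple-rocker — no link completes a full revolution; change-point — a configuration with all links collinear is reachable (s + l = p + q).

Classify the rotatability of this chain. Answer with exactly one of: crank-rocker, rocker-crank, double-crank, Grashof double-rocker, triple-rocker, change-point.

lengths: ground=4, input=7, coupler=6, output=2
sorted: s=2 (shortest), l=7 (longest), p+q=10
s + l = 9 vs p + q = 10
s + l < p + q (Grashof) with shortest = output link → rocker-crank

rocker-crank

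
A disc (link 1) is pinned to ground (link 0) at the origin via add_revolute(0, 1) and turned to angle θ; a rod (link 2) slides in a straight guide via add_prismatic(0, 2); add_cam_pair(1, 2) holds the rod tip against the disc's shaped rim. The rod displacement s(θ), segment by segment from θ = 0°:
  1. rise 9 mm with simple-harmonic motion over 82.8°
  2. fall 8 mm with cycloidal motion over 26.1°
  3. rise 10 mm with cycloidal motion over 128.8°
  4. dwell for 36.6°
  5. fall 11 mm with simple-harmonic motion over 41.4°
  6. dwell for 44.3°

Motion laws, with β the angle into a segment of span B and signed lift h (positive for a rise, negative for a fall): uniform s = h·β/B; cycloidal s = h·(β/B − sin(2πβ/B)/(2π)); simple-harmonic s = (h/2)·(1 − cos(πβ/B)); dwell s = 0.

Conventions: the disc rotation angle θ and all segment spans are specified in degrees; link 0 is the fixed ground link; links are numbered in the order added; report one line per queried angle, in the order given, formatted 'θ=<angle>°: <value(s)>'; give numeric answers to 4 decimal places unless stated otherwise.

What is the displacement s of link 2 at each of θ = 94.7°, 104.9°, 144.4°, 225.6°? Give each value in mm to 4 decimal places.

segment 1 (0° to 82.8°, simple-harmonic, h = 9) is passed completely: s = 0.0000 + (9) = 9.0000
θ = 94.7° falls in segment 2 (82.8° to 108.9°, cycloidal, h = -8): β = 94.7 − 82.8 = 11.9°, B = 26.1°; Δs = -8·(0.4559 − sin(2π·0.4559)/(2π)) = -3.2995; s = 9.0000 − 3.2995 = 5.7005
θ = 104.9° falls in segment 2 (82.8° to 108.9°, cycloidal, h = -8): β = 104.9 − 82.8 = 22.1°, B = 26.1°; Δs = -8·(0.8467 − sin(2π·0.8467)/(2π)) = -7.8191; s = 9.0000 − 7.8191 = 1.1809
segment 2 (82.8° to 108.9°, cycloidal, h = -8) is passed completely: s = 9.0000 + (-8) = 1.0000
θ = 144.4° falls in segment 3 (108.9° to 237.7°, cycloidal, h = 10): β = 144.4 − 108.9 = 35.5°, B = 128.8°; Δs = 10·(0.2756 − sin(2π·0.2756)/(2π)) = 1.1852; s = 1.0000 + 1.1852 = 2.1852
θ = 225.6° falls in segment 3 (108.9° to 237.7°, cycloidal, h = 10): β = 225.6 − 108.9 = 116.7°, B = 128.8°; Δs = 10·(0.9061 − sin(2π·0.9061)/(2π)) = 9.9464; s = 1.0000 + 9.9464 = 10.9464

θ=94.7°: 5.7005
θ=104.9°: 1.1809
θ=144.4°: 2.1852
θ=225.6°: 10.9464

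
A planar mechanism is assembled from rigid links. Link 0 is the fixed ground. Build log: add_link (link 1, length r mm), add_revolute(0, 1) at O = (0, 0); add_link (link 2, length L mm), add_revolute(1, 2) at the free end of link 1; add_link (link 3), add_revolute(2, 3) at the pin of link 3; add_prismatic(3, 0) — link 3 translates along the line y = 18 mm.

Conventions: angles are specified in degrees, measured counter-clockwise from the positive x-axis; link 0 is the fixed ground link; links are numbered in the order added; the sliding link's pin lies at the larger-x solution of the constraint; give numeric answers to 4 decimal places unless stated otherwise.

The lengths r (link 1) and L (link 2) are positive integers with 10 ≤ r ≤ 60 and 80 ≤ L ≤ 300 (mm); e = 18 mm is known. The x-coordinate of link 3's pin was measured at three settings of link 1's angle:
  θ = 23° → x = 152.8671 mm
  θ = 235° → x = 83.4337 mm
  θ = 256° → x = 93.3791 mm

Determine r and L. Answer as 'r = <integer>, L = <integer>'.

constraint per measurement: (x − r cos θ)² + (r sin θ − e)² = L²
subtracting the θ₁ and θ₂ equations cancels the r² and L² terms:
r = (x₁² − x₂²) / (2[(x₁cos θ₁ + e sin θ₁) − (x₂cos θ₂ + e sin θ₂)]) = 39.0000 → r = 39
L² = (x₁ − r cos θ₁)² + (r sin θ₁ − e)² = 13689.0010 → L = 117.0000 → L = 117
check at θ₃=256°: x = 93.3791 (printed 93.3791) ✓

r = 39, L = 117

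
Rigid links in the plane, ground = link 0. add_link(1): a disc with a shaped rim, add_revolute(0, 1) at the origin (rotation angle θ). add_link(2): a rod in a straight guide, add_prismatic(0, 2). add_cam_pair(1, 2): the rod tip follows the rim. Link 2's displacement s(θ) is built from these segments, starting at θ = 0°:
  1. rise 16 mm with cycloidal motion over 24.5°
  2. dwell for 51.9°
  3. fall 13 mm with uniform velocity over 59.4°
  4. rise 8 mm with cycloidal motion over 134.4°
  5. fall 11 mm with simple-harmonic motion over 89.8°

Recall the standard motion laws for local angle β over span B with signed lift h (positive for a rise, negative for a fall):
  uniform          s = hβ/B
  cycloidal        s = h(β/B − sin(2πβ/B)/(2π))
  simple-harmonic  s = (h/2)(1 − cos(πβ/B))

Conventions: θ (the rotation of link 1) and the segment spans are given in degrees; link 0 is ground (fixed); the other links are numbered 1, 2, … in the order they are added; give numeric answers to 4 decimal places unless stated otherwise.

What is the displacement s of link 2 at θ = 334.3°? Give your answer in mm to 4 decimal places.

segment 1 (0° to 24.5°, cycloidal, h = 16) is passed completely: s = 0.0000 + (16) = 16.0000
segment 2 (24.5° to 76.4°, dwell): s unchanged at 16.0000
segment 3 (76.4° to 135.8°, uniform, h = -13) is passed completely: s = 16.0000 + (-13) = 3.0000
segment 4 (135.8° to 270.2°, cycloidal, h = 8) is passed completely: s = 3.0000 + (8) = 11.0000
θ = 334.3° falls in segment 5 (270.2° to 360°, simple-harmonic, h = -11): β = 334.3 − 270.2 = 64.1°, B = 89.8°; Δs = -11/2·(1 − cos(π·0.7138)) = -8.9227; s = 11.0000 − 8.9227 = 2.0773

2.0773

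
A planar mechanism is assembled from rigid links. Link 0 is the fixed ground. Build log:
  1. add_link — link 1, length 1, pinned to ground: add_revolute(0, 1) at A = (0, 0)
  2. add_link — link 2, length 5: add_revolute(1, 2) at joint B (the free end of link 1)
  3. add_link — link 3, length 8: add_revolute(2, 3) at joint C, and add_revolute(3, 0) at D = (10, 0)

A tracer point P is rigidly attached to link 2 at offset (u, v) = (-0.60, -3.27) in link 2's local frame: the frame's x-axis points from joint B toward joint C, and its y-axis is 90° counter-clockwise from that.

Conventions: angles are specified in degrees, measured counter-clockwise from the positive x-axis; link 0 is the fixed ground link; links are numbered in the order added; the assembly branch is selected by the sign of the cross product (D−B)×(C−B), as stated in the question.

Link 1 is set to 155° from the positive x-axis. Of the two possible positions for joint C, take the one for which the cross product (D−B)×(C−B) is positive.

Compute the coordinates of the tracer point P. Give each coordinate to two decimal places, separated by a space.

A=(0,0), D=(10.00,0)
B = A + 1.00·(cos155°, sin155°) = (-0.9063, 0.4226)
|BD| = 10.9145
circle(B,5.00) ∩ circle(D,8.00): a=3.6706, h=3.3951
  candidates: C₊=(2.8930,3.6730) cross=37.055; C₋=(2.6301,-3.1120) cross=-37.055
  branch + wants cross > 0 → take C=(2.8930,3.6730) (cross=37.055)
ex = (C−B)/|BC| = (0.7599,0.6501); ey = (-0.6501,0.7599)
P = B + -0.60·ex + -3.27·ey = (0.7635,-2.4522)

0.76 -2.45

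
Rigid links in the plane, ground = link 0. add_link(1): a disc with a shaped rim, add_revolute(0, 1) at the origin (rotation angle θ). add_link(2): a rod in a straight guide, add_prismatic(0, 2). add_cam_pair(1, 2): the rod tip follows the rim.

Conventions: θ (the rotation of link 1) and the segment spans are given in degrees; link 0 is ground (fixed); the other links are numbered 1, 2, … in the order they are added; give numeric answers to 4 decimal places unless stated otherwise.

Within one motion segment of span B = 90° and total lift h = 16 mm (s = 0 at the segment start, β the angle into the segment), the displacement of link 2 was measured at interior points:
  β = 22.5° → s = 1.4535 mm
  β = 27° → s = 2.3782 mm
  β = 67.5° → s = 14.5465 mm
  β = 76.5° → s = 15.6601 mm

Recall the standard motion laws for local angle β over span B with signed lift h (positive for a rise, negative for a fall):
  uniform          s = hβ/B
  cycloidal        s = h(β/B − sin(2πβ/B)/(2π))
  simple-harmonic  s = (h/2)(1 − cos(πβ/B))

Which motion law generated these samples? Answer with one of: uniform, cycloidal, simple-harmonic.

candidates at β/B = r: uniform s = h·r (linear in β); cycloidal s = h·(r − sin(2πr)/(2π)); simple-harmonic s = (h/2)(1 − cos(πr))
β=22.5°: printed 1.4535 | uniform 4.0000, cycloidal 1.4535, simple-harmonic 2.3431
β=27°: printed 2.3782 | uniform 4.8000, cycloidal 2.3782, simple-harmonic 3.2977
β=67.5°: printed 14.5465 | uniform 12.0000, cycloidal 14.5465, simple-harmonic 13.6569
β=76.5°: printed 15.6601 | uniform 13.6000, cycloidal 15.6601, simple-harmonic 15.1281
only one law matches every sample → cycloidal

cycloidal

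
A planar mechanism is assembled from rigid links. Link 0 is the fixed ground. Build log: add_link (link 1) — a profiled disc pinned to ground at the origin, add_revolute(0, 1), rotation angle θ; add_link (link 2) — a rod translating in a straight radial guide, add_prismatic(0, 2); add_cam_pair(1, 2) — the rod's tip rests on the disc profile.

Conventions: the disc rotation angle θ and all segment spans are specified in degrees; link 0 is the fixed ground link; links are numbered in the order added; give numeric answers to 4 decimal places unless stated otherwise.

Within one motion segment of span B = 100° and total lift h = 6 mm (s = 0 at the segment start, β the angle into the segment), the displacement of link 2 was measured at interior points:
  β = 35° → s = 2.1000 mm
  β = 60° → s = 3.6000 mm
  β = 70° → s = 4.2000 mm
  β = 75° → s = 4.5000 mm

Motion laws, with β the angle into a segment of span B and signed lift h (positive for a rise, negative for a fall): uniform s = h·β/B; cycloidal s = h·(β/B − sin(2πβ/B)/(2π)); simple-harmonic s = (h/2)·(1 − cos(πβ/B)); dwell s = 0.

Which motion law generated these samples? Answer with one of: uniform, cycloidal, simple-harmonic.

candidates at β/B = r: uniform s = h·r (linear in β); cycloidal s = h·(r − sin(2πr)/(2π)); simple-harmonic s = (h/2)(1 − cos(πr))
β=35°: printed 2.1000 | uniform 2.1000, cycloidal 1.3274, simple-harmonic 1.6380
β=60°: printed 3.6000 | uniform 3.6000, cycloidal 4.1613, simple-harmonic 3.9271
β=70°: printed 4.2000 | uniform 4.2000, cycloidal 5.1082, simple-harmonic 4.7634
β=75°: printed 4.5000 | uniform 4.5000, cycloidal 5.4549, simple-harmonic 5.1213
only one law matches every sample → uniform

uniform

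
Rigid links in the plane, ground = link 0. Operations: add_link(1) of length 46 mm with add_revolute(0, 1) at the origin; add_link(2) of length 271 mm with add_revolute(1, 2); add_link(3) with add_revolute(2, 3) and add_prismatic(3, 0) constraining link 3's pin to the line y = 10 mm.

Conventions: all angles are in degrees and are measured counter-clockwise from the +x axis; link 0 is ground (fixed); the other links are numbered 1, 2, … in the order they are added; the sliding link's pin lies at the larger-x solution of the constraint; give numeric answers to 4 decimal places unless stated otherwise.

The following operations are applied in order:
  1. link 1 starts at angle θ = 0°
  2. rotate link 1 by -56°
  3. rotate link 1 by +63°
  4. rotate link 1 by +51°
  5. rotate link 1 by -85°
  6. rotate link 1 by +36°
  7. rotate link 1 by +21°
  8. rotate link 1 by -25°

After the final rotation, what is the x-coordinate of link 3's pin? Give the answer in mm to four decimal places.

geometry: r = 46 mm, L = 271 mm, e = 10 mm; θ starts at 0°
rotate link 1 by -56°: θ ← 0° -56° = -56°
rotate link 1 by +63°: θ ← -56° +63° = 7°
rotate link 1 by +51°: θ ← 7° +51° = 58°
rotate link 1 by -85°: θ ← 58° -85° = -27°
rotate link 1 by +36°: θ ← -27° +36° = 9°
rotate link 1 by +21°: θ ← 9° +21° = 30°
rotate link 1 by -25°: θ ← 30° -25° = 5°
crank pin P = (r cos θ, r sin θ) = (45.824956, 4.009164)
h = r sin θ − e = 4.009164 − 10 = -5.990836
x = r cos θ + √(L² − h²) = 45.824956 + 270.933774 = 316.758730

316.7587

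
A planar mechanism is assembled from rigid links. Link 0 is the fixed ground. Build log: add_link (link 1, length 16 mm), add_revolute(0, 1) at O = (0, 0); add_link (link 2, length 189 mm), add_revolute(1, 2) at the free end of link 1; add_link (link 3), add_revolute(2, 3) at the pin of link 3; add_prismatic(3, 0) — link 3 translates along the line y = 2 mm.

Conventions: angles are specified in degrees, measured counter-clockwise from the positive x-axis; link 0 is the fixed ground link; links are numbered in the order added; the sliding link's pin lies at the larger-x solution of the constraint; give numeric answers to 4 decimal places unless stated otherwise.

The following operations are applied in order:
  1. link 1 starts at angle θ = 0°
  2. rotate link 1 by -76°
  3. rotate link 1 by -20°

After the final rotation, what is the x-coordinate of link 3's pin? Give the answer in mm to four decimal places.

geometry: r = 16 mm, L = 189 mm, e = 2 mm; θ starts at 0°
rotate link 1 by -76°: θ ← 0° -76° = -76°
rotate link 1 by -20°: θ ← -76° -20° = -96°
crank pin P = (r cos θ, r sin θ) = (-1.672455, -15.912350)
h = r sin θ − e = -15.912350 − 2 = -17.912350
x = r cos θ + √(L² − h²) = -1.672455 + 188.149270 = 186.476814

186.4768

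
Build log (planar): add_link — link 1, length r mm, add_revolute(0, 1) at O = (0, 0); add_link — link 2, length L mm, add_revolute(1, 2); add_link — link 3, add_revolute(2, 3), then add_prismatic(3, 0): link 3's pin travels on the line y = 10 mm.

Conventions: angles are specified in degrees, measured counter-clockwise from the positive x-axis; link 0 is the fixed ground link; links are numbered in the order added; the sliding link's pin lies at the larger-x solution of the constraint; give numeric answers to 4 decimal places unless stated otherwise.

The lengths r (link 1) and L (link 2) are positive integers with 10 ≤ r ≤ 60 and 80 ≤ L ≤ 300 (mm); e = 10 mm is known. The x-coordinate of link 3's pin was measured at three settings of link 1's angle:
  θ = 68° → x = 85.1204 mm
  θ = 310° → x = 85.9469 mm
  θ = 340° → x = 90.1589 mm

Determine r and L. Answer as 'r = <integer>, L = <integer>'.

constraint per measurement: (x − r cos θ)² + (r sin θ − e)² = L²
subtracting the θ₁ and θ₂ equations cancels the r² and L² terms:
r = (x₁² − x₂²) / (2[(x₁cos θ₁ + e sin θ₁) − (x₂cos θ₂ + e sin θ₂)]) = 11.0001 → r = 11
L² = (x₁ − r cos θ₁)² + (r sin θ₁ − e)² = 6560.9955 → L = 81.0000 → L = 81
check at θ₃=340°: x = 90.1589 (printed 90.1589) ✓

r = 11, L = 81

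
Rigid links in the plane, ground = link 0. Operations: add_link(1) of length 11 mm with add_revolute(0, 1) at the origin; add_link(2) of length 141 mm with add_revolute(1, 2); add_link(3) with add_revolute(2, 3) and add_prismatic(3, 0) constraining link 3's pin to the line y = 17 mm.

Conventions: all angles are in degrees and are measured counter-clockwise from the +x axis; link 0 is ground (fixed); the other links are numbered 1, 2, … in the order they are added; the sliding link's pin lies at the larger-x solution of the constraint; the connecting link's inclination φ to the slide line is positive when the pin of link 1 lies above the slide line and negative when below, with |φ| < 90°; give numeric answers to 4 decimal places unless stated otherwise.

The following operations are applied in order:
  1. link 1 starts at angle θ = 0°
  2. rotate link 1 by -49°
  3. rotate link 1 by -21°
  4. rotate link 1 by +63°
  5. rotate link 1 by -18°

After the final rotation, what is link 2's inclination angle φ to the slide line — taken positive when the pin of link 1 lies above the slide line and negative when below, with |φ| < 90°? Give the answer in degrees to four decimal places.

geometry: r = 11 mm, L = 141 mm, e = 17 mm; θ starts at 0°
rotate link 1 by -49°: θ ← 0° -49° = -49°
rotate link 1 by -21°: θ ← -49° -21° = -70°
rotate link 1 by +63°: θ ← -70° +63° = -7°
rotate link 1 by -18°: θ ← -7° -18° = -25°
h = r sin θ − e = -4.648801 − 17 = -21.648801
sin φ = h / L = -21.648801 / 141 = -0.15353759
φ = arcsin(-0.15353759) = -8.831991°

-8.8320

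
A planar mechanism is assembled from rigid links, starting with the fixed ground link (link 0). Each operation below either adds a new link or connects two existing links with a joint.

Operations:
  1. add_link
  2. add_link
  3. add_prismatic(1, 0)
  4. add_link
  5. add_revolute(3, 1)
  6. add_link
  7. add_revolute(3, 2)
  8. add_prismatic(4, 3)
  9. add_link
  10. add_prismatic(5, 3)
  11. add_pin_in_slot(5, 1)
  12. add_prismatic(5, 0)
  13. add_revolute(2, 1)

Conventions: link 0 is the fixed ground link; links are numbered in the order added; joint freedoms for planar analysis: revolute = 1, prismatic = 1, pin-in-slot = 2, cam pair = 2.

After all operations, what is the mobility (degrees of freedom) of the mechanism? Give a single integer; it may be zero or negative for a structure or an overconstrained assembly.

ground; <1,0,0>
#1 <2,0,0>
#2 <3,0,0>
P:1↔0 J1 <3,1,0>
#3 <4,1,0>
R:3↔1 J1 <4,2,0>
#4 <5,2,0>
R:3↔2 J1 <5,3,0>
P:4↔3 J1 <5,4,0>
#5 <6,4,0>
P:5↔3 J1 <6,5,0>
PS:5↔1 J2 <6,5,1>
P:5↔0 J1 <6,6,1>
R:2↔1 J1 <6,7,1>
3×5 − 2×7 − 1×1 = 0

M = 0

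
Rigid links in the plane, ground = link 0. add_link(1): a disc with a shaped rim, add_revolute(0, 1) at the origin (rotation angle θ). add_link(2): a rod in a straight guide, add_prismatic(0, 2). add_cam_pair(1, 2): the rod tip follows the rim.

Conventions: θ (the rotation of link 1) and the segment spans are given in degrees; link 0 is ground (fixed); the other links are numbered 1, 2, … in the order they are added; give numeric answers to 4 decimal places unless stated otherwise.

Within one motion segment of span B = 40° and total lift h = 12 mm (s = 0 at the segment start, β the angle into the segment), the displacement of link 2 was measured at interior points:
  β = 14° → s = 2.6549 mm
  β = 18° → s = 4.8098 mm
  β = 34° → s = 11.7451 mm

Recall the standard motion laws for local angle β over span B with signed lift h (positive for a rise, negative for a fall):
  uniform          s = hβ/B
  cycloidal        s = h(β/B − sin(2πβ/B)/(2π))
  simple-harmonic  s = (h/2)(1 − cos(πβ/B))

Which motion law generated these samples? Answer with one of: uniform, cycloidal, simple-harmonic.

candidates at β/B = r: uniform s = h·r (linear in β); cycloidal s = h·(r − sin(2πr)/(2π)); simple-harmonic s = (h/2)(1 − cos(πr))
β=14°: printed 2.6549 | uniform 4.2000, cycloidal 2.6549, simple-harmonic 3.2761
β=18°: printed 4.8098 | uniform 5.4000, cycloidal 4.8098, simple-harmonic 5.0614
β=34°: printed 11.7451 | uniform 10.2000, cycloidal 11.7451, simple-harmonic 11.3460
only one law matches every sample → cycloidal

cycloidal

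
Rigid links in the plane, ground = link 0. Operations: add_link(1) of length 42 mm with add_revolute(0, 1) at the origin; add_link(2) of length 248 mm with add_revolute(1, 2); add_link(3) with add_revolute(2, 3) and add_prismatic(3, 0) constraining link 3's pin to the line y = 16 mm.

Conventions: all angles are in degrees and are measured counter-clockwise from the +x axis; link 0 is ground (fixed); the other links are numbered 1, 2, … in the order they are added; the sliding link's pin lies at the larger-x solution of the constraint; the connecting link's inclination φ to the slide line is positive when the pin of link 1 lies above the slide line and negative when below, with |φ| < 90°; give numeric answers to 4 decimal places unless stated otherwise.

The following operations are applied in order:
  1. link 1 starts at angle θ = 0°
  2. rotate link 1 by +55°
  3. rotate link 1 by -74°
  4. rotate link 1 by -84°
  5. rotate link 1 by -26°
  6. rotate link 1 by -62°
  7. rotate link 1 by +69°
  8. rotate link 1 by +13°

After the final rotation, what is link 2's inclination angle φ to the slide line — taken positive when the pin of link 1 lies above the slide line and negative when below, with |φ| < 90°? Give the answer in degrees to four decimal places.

geometry: r = 42 mm, L = 248 mm, e = 16 mm; θ starts at 0°
rotate link 1 by +55°: θ ← 0° +55° = 55°
rotate link 1 by -74°: θ ← 55° -74° = -19°
rotate link 1 by -84°: θ ← -19° -84° = -103°
rotate link 1 by -26°: θ ← -103° -26° = -129°
rotate link 1 by -62°: θ ← -129° -62° = -191°
rotate link 1 by +69°: θ ← -191° +69° = -122°
rotate link 1 by +13°: θ ← -122° +13° = -109°
h = r sin θ − e = -39.711780 − 16 = -55.711780
sin φ = h / L = -55.711780 / 248 = -0.22464427
φ = arcsin(-0.22464427) = -12.981961°

-12.9820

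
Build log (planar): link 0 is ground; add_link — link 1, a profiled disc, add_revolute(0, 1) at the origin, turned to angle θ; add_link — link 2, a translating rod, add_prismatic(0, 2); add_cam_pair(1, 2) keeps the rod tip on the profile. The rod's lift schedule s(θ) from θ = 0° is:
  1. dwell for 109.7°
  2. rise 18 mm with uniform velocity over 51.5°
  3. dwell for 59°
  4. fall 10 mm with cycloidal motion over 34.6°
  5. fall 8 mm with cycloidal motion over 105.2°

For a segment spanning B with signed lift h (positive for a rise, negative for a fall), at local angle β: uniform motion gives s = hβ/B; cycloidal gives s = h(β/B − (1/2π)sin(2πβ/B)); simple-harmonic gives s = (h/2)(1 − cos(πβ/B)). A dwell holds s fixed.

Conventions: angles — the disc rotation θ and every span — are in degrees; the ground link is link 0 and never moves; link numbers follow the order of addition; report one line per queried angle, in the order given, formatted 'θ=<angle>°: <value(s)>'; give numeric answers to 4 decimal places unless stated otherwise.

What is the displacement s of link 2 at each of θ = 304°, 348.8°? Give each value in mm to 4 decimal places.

seg 1 [0°–109.7°] dwell: s stays 0.0000
seg 2 [109.7°–161.2°] uniform, h=18: full span → s += 18 → s = 18.0000
seg 3 [161.2°–220.2°] dwell: s stays 18.0000
seg 4 [220.2°–254.8°] cycloidal, h=-10: full span → s += -10 → s = 8.0000
seg 5 [254.8°–360°] cycloidal, h=-8: θ=304° here. β=49.2, B=105.2. -8·(0.4677 − sin(2π·0.4677)/(2π)) = -3.4847 → s = 4.5153
seg 5 [254.8°–360°] cycloidal, h=-8: θ=348.8° here. β=94, B=105.2. -8·(0.8935 − sin(2π·0.8935)/(2π)) = -7.9379 → s = 0.0621

θ=304°: 4.5153
θ=348.8°: 0.0621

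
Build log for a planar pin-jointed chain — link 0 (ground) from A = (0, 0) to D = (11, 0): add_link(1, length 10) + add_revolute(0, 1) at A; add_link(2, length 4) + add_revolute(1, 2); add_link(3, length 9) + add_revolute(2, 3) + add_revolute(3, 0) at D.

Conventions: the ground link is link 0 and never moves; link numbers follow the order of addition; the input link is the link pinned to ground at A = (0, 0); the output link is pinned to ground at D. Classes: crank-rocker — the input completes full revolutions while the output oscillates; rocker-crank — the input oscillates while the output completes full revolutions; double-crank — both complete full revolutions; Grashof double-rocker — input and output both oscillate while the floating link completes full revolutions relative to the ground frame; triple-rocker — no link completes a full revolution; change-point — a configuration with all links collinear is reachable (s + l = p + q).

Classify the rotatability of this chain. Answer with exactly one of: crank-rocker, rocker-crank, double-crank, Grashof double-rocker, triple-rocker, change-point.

lengths: ground=11, input=10, coupler=4, output=9
sorted: s=4 (shortest), l=11 (longest), p+q=19
s + l = 15 vs p + q = 19
s + l < p + q (Grashof) with shortest = coupler link → Grashof double-rocker

Grashof double-rocker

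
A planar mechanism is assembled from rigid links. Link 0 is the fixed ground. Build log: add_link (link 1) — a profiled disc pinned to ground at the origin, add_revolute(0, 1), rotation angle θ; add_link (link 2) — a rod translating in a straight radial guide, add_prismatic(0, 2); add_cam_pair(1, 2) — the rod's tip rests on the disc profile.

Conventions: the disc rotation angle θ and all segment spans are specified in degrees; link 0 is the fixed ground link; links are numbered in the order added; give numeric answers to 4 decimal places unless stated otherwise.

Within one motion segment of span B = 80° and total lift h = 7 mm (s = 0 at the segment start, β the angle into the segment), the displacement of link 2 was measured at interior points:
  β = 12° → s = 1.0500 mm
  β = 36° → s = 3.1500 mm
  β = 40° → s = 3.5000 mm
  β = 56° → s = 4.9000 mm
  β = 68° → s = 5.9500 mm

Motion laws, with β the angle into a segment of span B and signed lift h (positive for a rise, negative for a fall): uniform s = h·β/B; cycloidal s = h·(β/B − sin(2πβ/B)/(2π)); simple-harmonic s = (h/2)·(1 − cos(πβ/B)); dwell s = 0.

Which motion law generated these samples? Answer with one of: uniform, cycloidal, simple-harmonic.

candidates at β/B = r: uniform s = h·r (linear in β); cycloidal s = h·(r − sin(2πr)/(2π)); simple-harmonic s = (h/2)(1 − cos(πr))
β=12°: printed 1.0500 | uniform 1.0500, cycloidal 0.1487, simple-harmonic 0.3815
β=36°: printed 3.1500 | uniform 3.1500, cycloidal 2.8057, simple-harmonic 2.9525
β=40°: printed 3.5000 | uniform 3.5000, cycloidal 3.5000, simple-harmonic 3.5000
β=56°: printed 4.9000 | uniform 4.9000, cycloidal 5.9596, simple-harmonic 5.5572
β=68°: printed 5.9500 | uniform 5.9500, cycloidal 6.8513, simple-harmonic 6.6185
only one law matches every sample → uniform

uniform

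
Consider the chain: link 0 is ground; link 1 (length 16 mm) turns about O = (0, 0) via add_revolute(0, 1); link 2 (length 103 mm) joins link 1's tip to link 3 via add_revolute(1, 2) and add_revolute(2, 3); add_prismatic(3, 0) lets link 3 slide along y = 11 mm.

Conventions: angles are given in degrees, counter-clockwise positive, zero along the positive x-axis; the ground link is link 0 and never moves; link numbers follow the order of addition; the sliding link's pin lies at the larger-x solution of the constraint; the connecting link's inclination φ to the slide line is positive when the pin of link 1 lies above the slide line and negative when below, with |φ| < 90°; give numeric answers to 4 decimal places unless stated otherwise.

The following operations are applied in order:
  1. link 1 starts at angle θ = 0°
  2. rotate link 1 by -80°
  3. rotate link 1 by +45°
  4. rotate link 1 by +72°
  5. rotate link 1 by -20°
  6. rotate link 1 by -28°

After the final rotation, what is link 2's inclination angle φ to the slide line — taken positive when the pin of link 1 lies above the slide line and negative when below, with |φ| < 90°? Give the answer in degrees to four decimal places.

geometry: r = 16 mm, L = 103 mm, e = 11 mm; θ starts at 0°
rotate link 1 by -80°: θ ← 0° -80° = -80°
rotate link 1 by +45°: θ ← -80° +45° = -35°
rotate link 1 by +72°: θ ← -35° +72° = 37°
rotate link 1 by -20°: θ ← 37° -20° = 17°
rotate link 1 by -28°: θ ← 17° -28° = -11°
h = r sin θ − e = -3.052944 − 11 = -14.052944
sin φ = h / L = -14.052944 / 103 = -0.13643635
φ = arcsin(-0.13643635) = -7.841685°

-7.8417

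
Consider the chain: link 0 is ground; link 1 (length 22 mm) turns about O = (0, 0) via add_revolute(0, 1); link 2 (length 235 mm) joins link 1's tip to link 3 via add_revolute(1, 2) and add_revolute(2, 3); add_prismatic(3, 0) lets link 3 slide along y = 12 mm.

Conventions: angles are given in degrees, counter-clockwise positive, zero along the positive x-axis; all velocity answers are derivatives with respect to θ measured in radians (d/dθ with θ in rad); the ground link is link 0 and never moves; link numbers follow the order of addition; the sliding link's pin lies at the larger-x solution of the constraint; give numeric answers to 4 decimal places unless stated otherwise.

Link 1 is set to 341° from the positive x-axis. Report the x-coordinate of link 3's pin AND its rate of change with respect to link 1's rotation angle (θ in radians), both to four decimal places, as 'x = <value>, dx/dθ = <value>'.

geometry: r = 22 mm, L = 235 mm, e = 12 mm
crank pin P = (r cos θ, r sin θ) = (20.801409, -7.162499)
h = r sin θ − e = -7.162499 − 12 = -19.162499
x = r cos θ + √(L² − h²) = 20.801409 + 234.217417 = 255.018826
dx/dθ = −r sin θ − h·r cos θ/√(L² − h²) (θ in radians; h = -19.162499) = 8.864367

x = 255.0188, dx/dθ = 8.8644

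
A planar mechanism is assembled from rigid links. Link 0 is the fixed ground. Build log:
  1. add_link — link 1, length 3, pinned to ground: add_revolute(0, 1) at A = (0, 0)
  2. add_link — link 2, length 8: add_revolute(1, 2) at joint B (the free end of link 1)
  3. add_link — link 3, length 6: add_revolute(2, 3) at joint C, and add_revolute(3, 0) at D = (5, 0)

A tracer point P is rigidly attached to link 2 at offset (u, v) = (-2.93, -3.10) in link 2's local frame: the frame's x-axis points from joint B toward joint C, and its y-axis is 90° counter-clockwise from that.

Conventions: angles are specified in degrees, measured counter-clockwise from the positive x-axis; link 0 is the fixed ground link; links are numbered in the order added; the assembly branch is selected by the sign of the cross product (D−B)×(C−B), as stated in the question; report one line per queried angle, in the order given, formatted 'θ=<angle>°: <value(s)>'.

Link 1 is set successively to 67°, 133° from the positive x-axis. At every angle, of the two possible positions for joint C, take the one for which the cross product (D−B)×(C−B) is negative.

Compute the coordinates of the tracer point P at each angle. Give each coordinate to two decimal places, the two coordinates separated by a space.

A=(0,0), D=(5.00,0)
θ=67°: B = A + 3.00·(cos67°, sin67°) = (1.1722, 2.7615)
θ=67°: |BD| = 4.7200
θ=67°: circle(B,8.00) ∩ circle(D,6.00): a=5.3261, h=5.9693
θ=67°:   candidates: C₊=(8.9840,4.4864) cross=28.175; C₋=(1.9991,-5.1956) cross=-28.175
θ=67°:   branch - wants cross < 0 → take C=(1.9991,-5.1956) (cross=-28.175)
θ=67°: ex = (C−B)/|BC| = (0.1034,-0.9946); ey = (0.9946,0.1034)
θ=67°: P = B + -2.93·ex + -3.10·ey = (-2.2141,5.3554)
θ=133°: B = A + 3.00·(cos133°, sin133°) = (-2.0460, 2.1941)
θ=133°: |BD| = 7.3797
θ=133°: circle(B,8.00) ∩ circle(D,6.00): a=5.5869, h=5.7259
θ=133°:   candidates: C₊=(4.9907,6.0000) cross=42.255; C₋=(1.5859,-4.9340) cross=-42.255
θ=133°:   branch - wants cross < 0 → take C=(1.5859,-4.9340) (cross=-42.255)
θ=133°: ex = (C−B)/|BC| = (0.4540,-0.8910); ey = (0.8910,0.4540)
θ=133°: P = B + -2.93·ex + -3.10·ey = (-6.1383,3.3973)

θ=67°: -2.21 5.36
θ=133°: -6.14 3.40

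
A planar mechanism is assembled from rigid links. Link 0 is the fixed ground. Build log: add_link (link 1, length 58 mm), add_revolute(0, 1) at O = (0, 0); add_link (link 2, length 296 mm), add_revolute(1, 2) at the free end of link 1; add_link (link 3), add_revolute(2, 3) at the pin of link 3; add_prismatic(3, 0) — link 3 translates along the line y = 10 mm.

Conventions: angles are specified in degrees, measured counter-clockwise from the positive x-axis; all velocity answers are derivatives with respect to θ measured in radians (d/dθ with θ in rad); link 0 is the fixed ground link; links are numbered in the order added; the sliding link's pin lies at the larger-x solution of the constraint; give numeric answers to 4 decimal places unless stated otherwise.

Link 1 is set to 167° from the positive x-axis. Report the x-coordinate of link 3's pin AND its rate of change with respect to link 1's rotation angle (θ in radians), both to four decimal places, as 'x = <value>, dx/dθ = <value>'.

geometry: r = 58 mm, L = 296 mm, e = 10 mm
crank pin P = (r cos θ, r sin θ) = (-56.513464, 13.047161)
h = r sin θ − e = 13.047161 − 10 = 3.047161
x = r cos θ + √(L² − h²) = -56.513464 + 295.984315 = 239.470851
dx/dθ = −r sin θ − h·r cos θ/√(L² − h²) (θ in radians; h = 3.047161) = -12.465355

x = 239.4709, dx/dθ = -12.4654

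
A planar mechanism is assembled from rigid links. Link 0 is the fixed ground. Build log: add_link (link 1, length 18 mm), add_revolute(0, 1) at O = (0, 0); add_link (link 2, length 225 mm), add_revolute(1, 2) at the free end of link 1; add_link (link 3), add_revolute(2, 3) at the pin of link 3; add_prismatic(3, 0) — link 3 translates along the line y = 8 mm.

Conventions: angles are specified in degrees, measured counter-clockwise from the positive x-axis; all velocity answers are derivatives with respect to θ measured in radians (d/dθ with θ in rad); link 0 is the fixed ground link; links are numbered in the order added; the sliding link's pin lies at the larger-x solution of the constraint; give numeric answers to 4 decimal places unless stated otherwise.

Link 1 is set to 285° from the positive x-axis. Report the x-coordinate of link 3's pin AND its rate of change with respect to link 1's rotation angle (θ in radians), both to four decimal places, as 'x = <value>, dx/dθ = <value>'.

geometry: r = 18 mm, L = 225 mm, e = 8 mm
crank pin P = (r cos θ, r sin θ) = (4.658743, -17.386665)
h = r sin θ − e = -17.386665 − 8 = -25.386665
x = r cos θ + √(L² − h²) = 4.658743 + 223.563229 = 228.221972
dx/dθ = −r sin θ − h·r cos θ/√(L² − h²) (θ in radians; h = -25.386665) = 17.915687

x = 228.2220, dx/dθ = 17.9157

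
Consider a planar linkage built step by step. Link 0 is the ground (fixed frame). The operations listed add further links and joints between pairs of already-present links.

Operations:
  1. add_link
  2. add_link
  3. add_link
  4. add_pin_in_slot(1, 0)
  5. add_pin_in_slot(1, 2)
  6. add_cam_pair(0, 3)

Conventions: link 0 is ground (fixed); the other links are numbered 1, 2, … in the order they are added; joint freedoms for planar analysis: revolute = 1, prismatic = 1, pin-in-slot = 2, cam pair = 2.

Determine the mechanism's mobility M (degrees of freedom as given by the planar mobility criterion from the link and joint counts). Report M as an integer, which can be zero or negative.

ground; <1,0,0>
#1 <2,0,0>
#2 <3,0,0>
#3 <4,0,0>
PS:1↔0 J2 <4,0,1>
PS:1↔2 J2 <4,0,2>
C:0↔3 J2 <4,0,3>
3×3 − 2×0 − 1×3 = 6

M = 6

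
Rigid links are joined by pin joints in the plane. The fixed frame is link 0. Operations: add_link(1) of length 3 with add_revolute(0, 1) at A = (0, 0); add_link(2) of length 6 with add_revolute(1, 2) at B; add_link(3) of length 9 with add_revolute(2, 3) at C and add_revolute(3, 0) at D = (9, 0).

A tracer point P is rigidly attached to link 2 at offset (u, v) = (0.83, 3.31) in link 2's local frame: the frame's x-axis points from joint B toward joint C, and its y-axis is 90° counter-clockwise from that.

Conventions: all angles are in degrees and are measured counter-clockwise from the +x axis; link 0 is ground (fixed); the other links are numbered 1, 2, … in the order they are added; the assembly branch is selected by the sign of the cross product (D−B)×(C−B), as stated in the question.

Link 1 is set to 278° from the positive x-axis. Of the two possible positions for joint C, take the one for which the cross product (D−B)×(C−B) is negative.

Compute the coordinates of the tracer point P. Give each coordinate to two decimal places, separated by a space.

A=(0,0), D=(9.00,0)
B = A + 3.00·(cos278°, sin278°) = (0.4175, -2.9708)
|BD| = 9.0821
circle(B,6.00) ∩ circle(D,9.00): a=2.0637, h=5.6339
  candidates: C₊=(0.5248,3.0282) cross=51.168; C₋=(4.2105,-7.6198) cross=-51.168
  branch - wants cross < 0 → take C=(4.2105,-7.6198) (cross=-51.168)
ex = (C−B)/|BC| = (0.6322,-0.7748); ey = (0.7748,0.6322)
P = B + 0.83·ex + 3.31·ey = (3.5069,-1.5214)

3.51 -1.52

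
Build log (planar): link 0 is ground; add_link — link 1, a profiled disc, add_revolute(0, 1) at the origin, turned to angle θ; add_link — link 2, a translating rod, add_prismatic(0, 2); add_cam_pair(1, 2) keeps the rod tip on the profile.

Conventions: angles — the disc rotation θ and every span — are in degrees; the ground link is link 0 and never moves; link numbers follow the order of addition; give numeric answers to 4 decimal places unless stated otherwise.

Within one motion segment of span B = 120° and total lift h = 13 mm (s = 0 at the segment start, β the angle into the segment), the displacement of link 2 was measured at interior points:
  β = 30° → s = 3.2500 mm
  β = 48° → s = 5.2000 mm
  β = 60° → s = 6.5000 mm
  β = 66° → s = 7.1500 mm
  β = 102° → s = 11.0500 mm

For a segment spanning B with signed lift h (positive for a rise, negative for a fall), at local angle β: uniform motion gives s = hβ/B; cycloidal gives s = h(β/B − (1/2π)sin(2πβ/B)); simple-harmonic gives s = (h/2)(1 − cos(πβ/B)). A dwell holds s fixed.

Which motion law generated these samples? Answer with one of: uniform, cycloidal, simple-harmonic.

candidates at β/B = r: uniform s = h·r (linear in β); cycloidal s = h·(r − sin(2πr)/(2π)); simple-harmonic s = (h/2)(1 − cos(πr))
β=30°: printed 3.2500 | uniform 3.2500, cycloidal 1.1810, simple-harmonic 1.9038
β=48°: printed 5.2000 | uniform 5.2000, cycloidal 3.9839, simple-harmonic 4.4914
β=60°: printed 6.5000 | uniform 6.5000, cycloidal 6.5000, simple-harmonic 6.5000
β=66°: printed 7.1500 | uniform 7.1500, cycloidal 7.7894, simple-harmonic 7.5168
β=102°: printed 11.0500 | uniform 11.0500, cycloidal 12.7239, simple-harmonic 12.2915
only one law matches every sample → uniform

uniform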